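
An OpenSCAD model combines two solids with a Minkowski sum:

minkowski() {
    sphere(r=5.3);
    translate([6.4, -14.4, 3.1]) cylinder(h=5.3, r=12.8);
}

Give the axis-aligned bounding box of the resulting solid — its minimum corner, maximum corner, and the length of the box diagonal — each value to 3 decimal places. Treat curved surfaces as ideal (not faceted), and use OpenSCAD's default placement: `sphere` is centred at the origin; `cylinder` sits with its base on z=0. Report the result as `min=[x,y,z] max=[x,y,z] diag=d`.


min=[-11.700,-32.500,-2.200] max=[24.500,3.700,13.700] diag=53.607

A = translate([6.4, -14.4, 3.1]) cylinder(h=5.3, r=12.8) → bbox [-6.4,-27.2,3.1] .. [19.2,-1.6,8.4]
B = sphere(r=5.3) → bbox [-5.3,-5.3,-5.3] .. [5.3,5.3,5.3]
lo = A.lo+B.lo = [-6.4-5.3, -27.2-5.3, 3.1-5.3] = [-11.700,-32.500,-2.200]
hi = A.hi+B.hi = [19.2+5.3, -1.6+5.3, 8.4+5.3] = [24.500,3.700,13.700]
diag = √(36.2²+36.2²+15.9²) = √2873.69 = 53.607


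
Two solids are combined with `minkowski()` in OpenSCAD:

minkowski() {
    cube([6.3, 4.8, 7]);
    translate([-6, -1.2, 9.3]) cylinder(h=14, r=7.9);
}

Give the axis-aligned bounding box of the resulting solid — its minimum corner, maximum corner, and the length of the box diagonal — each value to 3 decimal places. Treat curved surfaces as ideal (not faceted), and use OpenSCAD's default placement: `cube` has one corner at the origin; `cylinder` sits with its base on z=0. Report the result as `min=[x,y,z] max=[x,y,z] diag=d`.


A = translate([-6, -1.2, 9.3]) cylinder(h=14, r=7.9) → bbox [-13.9,-9.1,9.3] .. [1.9,6.7,23.3]
B = cube([6.3, 4.8, 7]) → bbox [0,0,0] .. [6.3,4.8,7]
lo = A.lo+B.lo = [-13.9+0, -9.1+0, 9.3+0] = [-13.900,-9.100,9.300]
hi = A.hi+B.hi = [1.9+6.3, 6.7+4.8, 23.3+7] = [8.200,11.500,30.300]
diag = √(22.1²+20.6²+21²) = √1353.77 = 36.794

min=[-13.900,-9.100,9.300] max=[8.200,11.500,30.300] diag=36.794


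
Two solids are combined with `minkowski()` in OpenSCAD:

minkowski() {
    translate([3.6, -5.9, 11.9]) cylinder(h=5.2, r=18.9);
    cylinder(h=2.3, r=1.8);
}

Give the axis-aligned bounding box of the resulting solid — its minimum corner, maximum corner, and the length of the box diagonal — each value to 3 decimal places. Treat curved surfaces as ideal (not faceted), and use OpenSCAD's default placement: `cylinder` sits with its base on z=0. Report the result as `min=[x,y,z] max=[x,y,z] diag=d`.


min=[-17.100,-26.600,11.900] max=[24.300,14.800,19.400] diag=59.027

A = translate([3.6, -5.9, 11.9]) cylinder(h=5.2, r=18.9) → bbox [-15.3,-24.8,11.9] .. [22.5,13,17.1]
B = cylinder(h=2.3, r=1.8) → bbox [-1.8,-1.8,0] .. [1.8,1.8,2.3]
lo = A.lo+B.lo = [-15.3-1.8, -24.8-1.8, 11.9+0] = [-17.100,-26.600,11.900]
hi = A.hi+B.hi = [22.5+1.8, 13+1.8, 17.1+2.3] = [24.300,14.800,19.400]
diag = √(41.4²+41.4²+7.5²) = √3484.17 = 59.027


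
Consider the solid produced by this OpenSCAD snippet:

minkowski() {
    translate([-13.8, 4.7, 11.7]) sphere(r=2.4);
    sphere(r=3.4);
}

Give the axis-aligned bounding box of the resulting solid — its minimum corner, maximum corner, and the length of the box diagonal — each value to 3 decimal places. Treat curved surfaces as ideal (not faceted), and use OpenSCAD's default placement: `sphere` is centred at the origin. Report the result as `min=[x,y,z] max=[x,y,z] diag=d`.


A = translate([-13.8, 4.7, 11.7]) sphere(r=2.4) → bbox [-16.2,2.3,9.3] .. [-11.4,7.1,14.1]
B = sphere(r=3.4) → bbox [-3.4,-3.4,-3.4] .. [3.4,3.4,3.4]
lo = A.lo+B.lo = [-16.2-3.4, 2.3-3.4, 9.3-3.4] = [-19.600,-1.100,5.900]
hi = A.hi+B.hi = [-11.4+3.4, 7.1+3.4, 14.1+3.4] = [-8.000,10.500,17.500]
diag = √(11.6²+11.6²+11.6²) = √403.68 = 20.092

min=[-19.600,-1.100,5.900] max=[-8.000,10.500,17.500] diag=20.092


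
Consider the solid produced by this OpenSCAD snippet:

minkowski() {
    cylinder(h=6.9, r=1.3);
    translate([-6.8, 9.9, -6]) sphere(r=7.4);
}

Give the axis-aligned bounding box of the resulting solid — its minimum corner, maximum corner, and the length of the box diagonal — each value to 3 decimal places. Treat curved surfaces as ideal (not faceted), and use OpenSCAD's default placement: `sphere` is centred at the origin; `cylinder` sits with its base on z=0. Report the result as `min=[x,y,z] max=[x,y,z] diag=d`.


min=[-15.500,1.200,-13.400] max=[1.900,18.600,8.300] diag=32.809

A = translate([-6.8, 9.9, -6]) sphere(r=7.4) → bbox [-14.2,2.5,-13.4] .. [0.6,17.3,1.4]
B = cylinder(h=6.9, r=1.3) → bbox [-1.3,-1.3,0] .. [1.3,1.3,6.9]
lo = A.lo+B.lo = [-14.2-1.3, 2.5-1.3, -13.4+0] = [-15.500,1.200,-13.400]
hi = A.hi+B.hi = [0.6+1.3, 17.3+1.3, 1.4+6.9] = [1.900,18.600,8.300]
diag = √(17.4²+17.4²+21.7²) = √1076.41 = 32.809


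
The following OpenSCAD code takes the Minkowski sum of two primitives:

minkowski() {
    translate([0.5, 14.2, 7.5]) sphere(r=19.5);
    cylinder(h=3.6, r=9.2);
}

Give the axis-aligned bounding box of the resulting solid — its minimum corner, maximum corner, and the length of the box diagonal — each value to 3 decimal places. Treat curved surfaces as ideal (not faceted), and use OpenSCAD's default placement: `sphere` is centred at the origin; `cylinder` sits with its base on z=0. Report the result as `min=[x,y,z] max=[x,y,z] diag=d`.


min=[-28.200,-14.500,-12.000] max=[29.200,42.900,30.600] diag=91.675

A = translate([0.5, 14.2, 7.5]) sphere(r=19.5) → bbox [-19,-5.3,-12] .. [20,33.7,27]
B = cylinder(h=3.6, r=9.2) → bbox [-9.2,-9.2,0] .. [9.2,9.2,3.6]
lo = A.lo+B.lo = [-19-9.2, -5.3-9.2, -12+0] = [-28.200,-14.500,-12.000]
hi = A.hi+B.hi = [20+9.2, 33.7+9.2, 27+3.6] = [29.200,42.900,30.600]
diag = √(57.4²+57.4²+42.6²) = √8404.28 = 91.675


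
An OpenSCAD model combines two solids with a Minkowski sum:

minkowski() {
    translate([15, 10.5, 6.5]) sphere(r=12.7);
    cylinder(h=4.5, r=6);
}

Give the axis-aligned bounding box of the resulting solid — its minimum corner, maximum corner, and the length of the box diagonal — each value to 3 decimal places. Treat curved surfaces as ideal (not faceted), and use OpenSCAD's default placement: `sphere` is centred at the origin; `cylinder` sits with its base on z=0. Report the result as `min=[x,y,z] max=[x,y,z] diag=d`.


min=[-3.700,-8.200,-6.200] max=[33.700,29.200,23.700] diag=60.758

A = translate([15, 10.5, 6.5]) sphere(r=12.7) → bbox [2.3,-2.2,-6.2] .. [27.7,23.2,19.2]
B = cylinder(h=4.5, r=6) → bbox [-6,-6,0] .. [6,6,4.5]
lo = A.lo+B.lo = [2.3-6, -2.2-6, -6.2+0] = [-3.700,-8.200,-6.200]
hi = A.hi+B.hi = [27.7+6, 23.2+6, 19.2+4.5] = [33.700,29.200,23.700]
diag = √(37.4²+37.4²+29.9²) = √3691.53 = 60.758


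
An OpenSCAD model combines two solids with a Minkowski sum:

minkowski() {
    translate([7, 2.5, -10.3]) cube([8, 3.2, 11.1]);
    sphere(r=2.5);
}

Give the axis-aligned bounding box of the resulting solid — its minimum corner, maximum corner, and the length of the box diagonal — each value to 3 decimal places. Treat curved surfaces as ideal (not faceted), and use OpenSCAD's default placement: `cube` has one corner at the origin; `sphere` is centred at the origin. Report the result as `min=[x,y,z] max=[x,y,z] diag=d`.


A = translate([7, 2.5, -10.3]) cube([8, 3.2, 11.1]) → bbox [7,2.5,-10.3] .. [15,5.7,0.8]
B = sphere(r=2.5) → bbox [-2.5,-2.5,-2.5] .. [2.5,2.5,2.5]
lo = A.lo+B.lo = [7-2.5, 2.5-2.5, -10.3-2.5] = [4.500,0.000,-12.800]
hi = A.hi+B.hi = [15+2.5, 5.7+2.5, 0.8+2.5] = [17.500,8.200,3.300]
diag = √(13²+8.2²+16.1²) = √495.45 = 22.259

min=[4.500,0.000,-12.800] max=[17.500,8.200,3.300] diag=22.259


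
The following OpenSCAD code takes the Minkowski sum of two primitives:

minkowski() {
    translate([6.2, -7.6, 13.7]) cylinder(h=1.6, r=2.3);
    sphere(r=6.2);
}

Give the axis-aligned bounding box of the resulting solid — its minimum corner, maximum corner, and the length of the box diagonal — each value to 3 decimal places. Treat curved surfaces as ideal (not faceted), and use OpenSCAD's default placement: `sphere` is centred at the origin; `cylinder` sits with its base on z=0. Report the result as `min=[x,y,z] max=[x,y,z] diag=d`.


A = translate([6.2, -7.6, 13.7]) cylinder(h=1.6, r=2.3) → bbox [3.9,-9.9,13.7] .. [8.5,-5.3,15.3]
B = sphere(r=6.2) → bbox [-6.2,-6.2,-6.2] .. [6.2,6.2,6.2]
lo = A.lo+B.lo = [3.9-6.2, -9.9-6.2, 13.7-6.2] = [-2.300,-16.100,7.500]
hi = A.hi+B.hi = [8.5+6.2, -5.3+6.2, 15.3+6.2] = [14.700,0.900,21.500]
diag = √(17²+17²+14²) = √774 = 27.821

min=[-2.300,-16.100,7.500] max=[14.700,0.900,21.500] diag=27.821


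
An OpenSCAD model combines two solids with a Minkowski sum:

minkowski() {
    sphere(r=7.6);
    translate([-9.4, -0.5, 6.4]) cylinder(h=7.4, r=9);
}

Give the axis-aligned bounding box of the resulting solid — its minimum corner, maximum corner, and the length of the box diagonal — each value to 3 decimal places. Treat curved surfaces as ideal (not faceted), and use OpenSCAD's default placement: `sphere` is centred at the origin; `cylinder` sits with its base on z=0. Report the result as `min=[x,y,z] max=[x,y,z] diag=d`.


A = translate([-9.4, -0.5, 6.4]) cylinder(h=7.4, r=9) → bbox [-18.4,-9.5,6.4] .. [-0.4,8.5,13.8]
B = sphere(r=7.6) → bbox [-7.6,-7.6,-7.6] .. [7.6,7.6,7.6]
lo = A.lo+B.lo = [-18.4-7.6, -9.5-7.6, 6.4-7.6] = [-26.000,-17.100,-1.200]
hi = A.hi+B.hi = [-0.4+7.6, 8.5+7.6, 13.8+7.6] = [7.200,16.100,21.400]
diag = √(33.2²+33.2²+22.6²) = √2715.24 = 52.108

min=[-26.000,-17.100,-1.200] max=[7.200,16.100,21.400] diag=52.108


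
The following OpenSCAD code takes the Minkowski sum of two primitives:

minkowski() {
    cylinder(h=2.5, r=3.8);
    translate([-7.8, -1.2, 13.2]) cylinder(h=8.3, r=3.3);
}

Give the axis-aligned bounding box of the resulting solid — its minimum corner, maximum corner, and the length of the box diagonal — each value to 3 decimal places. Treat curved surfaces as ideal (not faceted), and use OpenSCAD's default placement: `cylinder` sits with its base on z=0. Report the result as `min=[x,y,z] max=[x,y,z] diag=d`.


min=[-14.900,-8.300,13.200] max=[-0.700,5.900,24.000] diag=22.802

A = translate([-7.8, -1.2, 13.2]) cylinder(h=8.3, r=3.3) → bbox [-11.1,-4.5,13.2] .. [-4.5,2.1,21.5]
B = cylinder(h=2.5, r=3.8) → bbox [-3.8,-3.8,0] .. [3.8,3.8,2.5]
lo = A.lo+B.lo = [-11.1-3.8, -4.5-3.8, 13.2+0] = [-14.900,-8.300,13.200]
hi = A.hi+B.hi = [-4.5+3.8, 2.1+3.8, 21.5+2.5] = [-0.700,5.900,24.000]
diag = √(14.2²+14.2²+10.8²) = √519.92 = 22.802


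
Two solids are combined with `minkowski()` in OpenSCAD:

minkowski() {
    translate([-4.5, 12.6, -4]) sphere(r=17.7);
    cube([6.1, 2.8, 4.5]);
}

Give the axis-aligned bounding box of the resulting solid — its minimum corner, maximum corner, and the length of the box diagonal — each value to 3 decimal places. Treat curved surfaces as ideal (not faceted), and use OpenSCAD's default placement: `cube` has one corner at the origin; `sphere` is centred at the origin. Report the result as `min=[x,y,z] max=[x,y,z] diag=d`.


A = translate([-4.5, 12.6, -4]) sphere(r=17.7) → bbox [-22.2,-5.1,-21.7] .. [13.2,30.3,13.7]
B = cube([6.1, 2.8, 4.5]) → bbox [0,0,0] .. [6.1,2.8,4.5]
lo = A.lo+B.lo = [-22.2+0, -5.1+0, -21.7+0] = [-22.200,-5.100,-21.700]
hi = A.hi+B.hi = [13.2+6.1, 30.3+2.8, 13.7+4.5] = [19.300,33.100,18.200]
diag = √(41.5²+38.2²+39.9²) = √4773.5 = 69.091

min=[-22.200,-5.100,-21.700] max=[19.300,33.100,18.200] diag=69.091


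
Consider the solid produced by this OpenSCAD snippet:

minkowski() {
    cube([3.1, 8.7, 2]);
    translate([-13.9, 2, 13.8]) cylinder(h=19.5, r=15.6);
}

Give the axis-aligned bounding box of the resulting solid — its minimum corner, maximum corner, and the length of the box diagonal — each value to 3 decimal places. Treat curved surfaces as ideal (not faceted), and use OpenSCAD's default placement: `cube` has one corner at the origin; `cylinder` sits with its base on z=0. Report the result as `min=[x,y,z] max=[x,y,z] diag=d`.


A = translate([-13.9, 2, 13.8]) cylinder(h=19.5, r=15.6) → bbox [-29.5,-13.6,13.8] .. [1.7,17.6,33.3]
B = cube([3.1, 8.7, 2]) → bbox [0,0,0] .. [3.1,8.7,2]
lo = A.lo+B.lo = [-29.5+0, -13.6+0, 13.8+0] = [-29.500,-13.600,13.800]
hi = A.hi+B.hi = [1.7+3.1, 17.6+8.7, 33.3+2] = [4.800,26.300,35.300]
diag = √(34.3²+39.9²+21.5²) = √3230.75 = 56.840

min=[-29.500,-13.600,13.800] max=[4.800,26.300,35.300] diag=56.840


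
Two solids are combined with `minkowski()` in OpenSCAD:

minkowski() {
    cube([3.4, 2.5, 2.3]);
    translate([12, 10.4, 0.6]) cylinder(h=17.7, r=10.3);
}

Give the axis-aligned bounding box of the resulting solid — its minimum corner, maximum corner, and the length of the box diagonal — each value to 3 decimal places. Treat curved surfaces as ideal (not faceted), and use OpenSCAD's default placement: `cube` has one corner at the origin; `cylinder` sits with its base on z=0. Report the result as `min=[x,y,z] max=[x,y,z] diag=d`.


min=[1.700,0.100,0.600] max=[25.700,23.200,20.600] diag=38.854

A = translate([12, 10.4, 0.6]) cylinder(h=17.7, r=10.3) → bbox [1.7,0.1,0.6] .. [22.3,20.7,18.3]
B = cube([3.4, 2.5, 2.3]) → bbox [0,0,0] .. [3.4,2.5,2.3]
lo = A.lo+B.lo = [1.7+0, 0.1+0, 0.6+0] = [1.700,0.100,0.600]
hi = A.hi+B.hi = [22.3+3.4, 20.7+2.5, 18.3+2.3] = [25.700,23.200,20.600]
diag = √(24²+23.1²+20²) = √1509.61 = 38.854


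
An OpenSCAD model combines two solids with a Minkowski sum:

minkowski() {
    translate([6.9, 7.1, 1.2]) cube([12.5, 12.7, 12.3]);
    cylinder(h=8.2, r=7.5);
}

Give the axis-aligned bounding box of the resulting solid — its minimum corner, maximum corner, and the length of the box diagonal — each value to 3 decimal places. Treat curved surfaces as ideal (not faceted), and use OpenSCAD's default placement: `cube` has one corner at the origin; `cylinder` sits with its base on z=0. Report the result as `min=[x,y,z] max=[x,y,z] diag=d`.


A = translate([6.9, 7.1, 1.2]) cube([12.5, 12.7, 12.3]) → bbox [6.9,7.1,1.2] .. [19.4,19.8,13.5]
B = cylinder(h=8.2, r=7.5) → bbox [-7.5,-7.5,0] .. [7.5,7.5,8.2]
lo = A.lo+B.lo = [6.9-7.5, 7.1-7.5, 1.2+0] = [-0.600,-0.400,1.200]
hi = A.hi+B.hi = [19.4+7.5, 19.8+7.5, 13.5+8.2] = [26.900,27.300,21.700]
diag = √(27.5²+27.7²+20.5²) = √1943.79 = 44.088

min=[-0.600,-0.400,1.200] max=[26.900,27.300,21.700] diag=44.088


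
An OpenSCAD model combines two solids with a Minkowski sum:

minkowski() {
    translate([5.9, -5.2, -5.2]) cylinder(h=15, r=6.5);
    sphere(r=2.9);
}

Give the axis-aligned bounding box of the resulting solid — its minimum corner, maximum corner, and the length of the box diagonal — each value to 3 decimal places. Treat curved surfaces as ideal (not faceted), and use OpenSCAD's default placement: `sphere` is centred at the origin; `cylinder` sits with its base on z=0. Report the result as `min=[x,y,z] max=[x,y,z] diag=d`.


A = translate([5.9, -5.2, -5.2]) cylinder(h=15, r=6.5) → bbox [-0.6,-11.7,-5.2] .. [12.4,1.3,9.8]
B = sphere(r=2.9) → bbox [-2.9,-2.9,-2.9] .. [2.9,2.9,2.9]
lo = A.lo+B.lo = [-0.6-2.9, -11.7-2.9, -5.2-2.9] = [-3.500,-14.600,-8.100]
hi = A.hi+B.hi = [12.4+2.9, 1.3+2.9, 9.8+2.9] = [15.300,4.200,12.700]
diag = √(18.8²+18.8²+20.8²) = √1139.52 = 33.757

min=[-3.500,-14.600,-8.100] max=[15.300,4.200,12.700] diag=33.757


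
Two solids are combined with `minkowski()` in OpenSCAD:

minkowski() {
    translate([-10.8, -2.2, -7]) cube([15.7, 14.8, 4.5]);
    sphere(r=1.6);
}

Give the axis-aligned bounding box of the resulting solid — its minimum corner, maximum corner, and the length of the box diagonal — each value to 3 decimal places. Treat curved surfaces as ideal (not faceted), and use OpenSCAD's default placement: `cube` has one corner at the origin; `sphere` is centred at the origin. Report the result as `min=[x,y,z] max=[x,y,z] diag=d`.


min=[-12.400,-3.800,-8.600] max=[6.500,14.200,-0.900] diag=27.212

A = translate([-10.8, -2.2, -7]) cube([15.7, 14.8, 4.5]) → bbox [-10.8,-2.2,-7] .. [4.9,12.6,-2.5]
B = sphere(r=1.6) → bbox [-1.6,-1.6,-1.6] .. [1.6,1.6,1.6]
lo = A.lo+B.lo = [-10.8-1.6, -2.2-1.6, -7-1.6] = [-12.400,-3.800,-8.600]
hi = A.hi+B.hi = [4.9+1.6, 12.6+1.6, -2.5+1.6] = [6.500,14.200,-0.900]
diag = √(18.9²+18²+7.7²) = √740.5 = 27.212


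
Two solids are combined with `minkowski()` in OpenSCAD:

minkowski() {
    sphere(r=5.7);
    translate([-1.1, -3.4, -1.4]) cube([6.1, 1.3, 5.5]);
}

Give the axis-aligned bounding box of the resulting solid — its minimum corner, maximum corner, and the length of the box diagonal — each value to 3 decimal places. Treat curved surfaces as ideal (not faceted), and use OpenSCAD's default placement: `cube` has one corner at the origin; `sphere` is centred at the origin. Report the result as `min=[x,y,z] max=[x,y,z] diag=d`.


min=[-6.800,-9.100,-7.100] max=[10.700,3.600,9.800] diag=27.444

A = translate([-1.1, -3.4, -1.4]) cube([6.1, 1.3, 5.5]) → bbox [-1.1,-3.4,-1.4] .. [5,-2.1,4.1]
B = sphere(r=5.7) → bbox [-5.7,-5.7,-5.7] .. [5.7,5.7,5.7]
lo = A.lo+B.lo = [-1.1-5.7, -3.4-5.7, -1.4-5.7] = [-6.800,-9.100,-7.100]
hi = A.hi+B.hi = [5+5.7, -2.1+5.7, 4.1+5.7] = [10.700,3.600,9.800]
diag = √(17.5²+12.7²+16.9²) = √753.15 = 27.444


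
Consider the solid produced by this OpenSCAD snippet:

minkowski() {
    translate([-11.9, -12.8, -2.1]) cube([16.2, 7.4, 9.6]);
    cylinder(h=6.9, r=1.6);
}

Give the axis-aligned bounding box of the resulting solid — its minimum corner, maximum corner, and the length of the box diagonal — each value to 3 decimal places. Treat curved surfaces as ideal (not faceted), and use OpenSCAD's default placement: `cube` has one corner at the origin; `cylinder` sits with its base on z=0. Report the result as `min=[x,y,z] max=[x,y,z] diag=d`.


A = translate([-11.9, -12.8, -2.1]) cube([16.2, 7.4, 9.6]) → bbox [-11.9,-12.8,-2.1] .. [4.3,-5.4,7.5]
B = cylinder(h=6.9, r=1.6) → bbox [-1.6,-1.6,0] .. [1.6,1.6,6.9]
lo = A.lo+B.lo = [-11.9-1.6, -12.8-1.6, -2.1+0] = [-13.500,-14.400,-2.100]
hi = A.hi+B.hi = [4.3+1.6, -5.4+1.6, 7.5+6.9] = [5.900,-3.800,14.400]
diag = √(19.4²+10.6²+16.5²) = √760.97 = 27.586

min=[-13.500,-14.400,-2.100] max=[5.900,-3.800,14.400] diag=27.586


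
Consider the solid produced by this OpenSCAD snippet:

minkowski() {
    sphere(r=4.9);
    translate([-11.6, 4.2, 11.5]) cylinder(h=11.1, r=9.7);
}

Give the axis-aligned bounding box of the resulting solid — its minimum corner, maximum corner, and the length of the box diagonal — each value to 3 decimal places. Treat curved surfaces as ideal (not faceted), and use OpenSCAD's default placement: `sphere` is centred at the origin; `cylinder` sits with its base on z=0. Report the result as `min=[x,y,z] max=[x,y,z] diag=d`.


min=[-26.200,-10.400,6.600] max=[3.000,18.800,27.500] diag=46.283

A = translate([-11.6, 4.2, 11.5]) cylinder(h=11.1, r=9.7) → bbox [-21.3,-5.5,11.5] .. [-1.9,13.9,22.6]
B = sphere(r=4.9) → bbox [-4.9,-4.9,-4.9] .. [4.9,4.9,4.9]
lo = A.lo+B.lo = [-21.3-4.9, -5.5-4.9, 11.5-4.9] = [-26.200,-10.400,6.600]
hi = A.hi+B.hi = [-1.9+4.9, 13.9+4.9, 22.6+4.9] = [3.000,18.800,27.500]
diag = √(29.2²+29.2²+20.9²) = √2142.09 = 46.283


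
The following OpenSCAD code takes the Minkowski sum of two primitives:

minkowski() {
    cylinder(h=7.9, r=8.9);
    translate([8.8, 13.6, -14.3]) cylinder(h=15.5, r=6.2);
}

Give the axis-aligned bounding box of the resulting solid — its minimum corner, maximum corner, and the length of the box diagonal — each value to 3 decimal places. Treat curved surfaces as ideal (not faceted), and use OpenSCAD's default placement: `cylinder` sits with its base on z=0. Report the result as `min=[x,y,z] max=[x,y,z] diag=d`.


min=[-6.300,-1.500,-14.300] max=[23.900,28.700,9.100] diag=48.699

A = translate([8.8, 13.6, -14.3]) cylinder(h=15.5, r=6.2) → bbox [2.6,7.4,-14.3] .. [15,19.8,1.2]
B = cylinder(h=7.9, r=8.9) → bbox [-8.9,-8.9,0] .. [8.9,8.9,7.9]
lo = A.lo+B.lo = [2.6-8.9, 7.4-8.9, -14.3+0] = [-6.300,-1.500,-14.300]
hi = A.hi+B.hi = [15+8.9, 19.8+8.9, 1.2+7.9] = [23.900,28.700,9.100]
diag = √(30.2²+30.2²+23.4²) = √2371.64 = 48.699


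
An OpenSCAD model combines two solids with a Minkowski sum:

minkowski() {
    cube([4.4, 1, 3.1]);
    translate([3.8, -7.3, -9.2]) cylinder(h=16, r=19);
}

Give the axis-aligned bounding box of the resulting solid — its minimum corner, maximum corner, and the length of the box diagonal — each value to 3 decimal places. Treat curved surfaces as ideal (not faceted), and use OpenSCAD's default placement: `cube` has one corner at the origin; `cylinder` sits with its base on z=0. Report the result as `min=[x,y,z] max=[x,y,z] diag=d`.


min=[-15.200,-26.300,-9.200] max=[27.200,12.700,9.900] diag=60.692

A = translate([3.8, -7.3, -9.2]) cylinder(h=16, r=19) → bbox [-15.2,-26.3,-9.2] .. [22.8,11.7,6.8]
B = cube([4.4, 1, 3.1]) → bbox [0,0,0] .. [4.4,1,3.1]
lo = A.lo+B.lo = [-15.2+0, -26.3+0, -9.2+0] = [-15.200,-26.300,-9.200]
hi = A.hi+B.hi = [22.8+4.4, 11.7+1, 6.8+3.1] = [27.200,12.700,9.900]
diag = √(42.4²+39²+19.1²) = √3683.57 = 60.692


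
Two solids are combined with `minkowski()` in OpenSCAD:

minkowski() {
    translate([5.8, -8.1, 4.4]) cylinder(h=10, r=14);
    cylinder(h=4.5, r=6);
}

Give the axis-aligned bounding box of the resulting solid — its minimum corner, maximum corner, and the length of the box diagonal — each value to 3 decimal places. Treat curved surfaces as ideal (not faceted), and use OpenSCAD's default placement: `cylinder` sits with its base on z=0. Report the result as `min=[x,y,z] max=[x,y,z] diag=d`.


A = translate([5.8, -8.1, 4.4]) cylinder(h=10, r=14) → bbox [-8.2,-22.1,4.4] .. [19.8,5.9,14.4]
B = cylinder(h=4.5, r=6) → bbox [-6,-6,0] .. [6,6,4.5]
lo = A.lo+B.lo = [-8.2-6, -22.1-6, 4.4+0] = [-14.200,-28.100,4.400]
hi = A.hi+B.hi = [19.8+6, 5.9+6, 14.4+4.5] = [25.800,11.900,18.900]
diag = √(40²+40²+14.5²) = √3410.25 = 58.397

min=[-14.200,-28.100,4.400] max=[25.800,11.900,18.900] diag=58.397


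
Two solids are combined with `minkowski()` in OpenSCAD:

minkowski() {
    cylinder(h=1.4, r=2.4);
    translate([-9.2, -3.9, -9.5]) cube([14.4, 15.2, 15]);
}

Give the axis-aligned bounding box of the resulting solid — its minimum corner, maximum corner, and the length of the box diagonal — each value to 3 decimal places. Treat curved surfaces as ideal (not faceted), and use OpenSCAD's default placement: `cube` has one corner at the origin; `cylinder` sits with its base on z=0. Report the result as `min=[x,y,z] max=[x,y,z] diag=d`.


A = translate([-9.2, -3.9, -9.5]) cube([14.4, 15.2, 15]) → bbox [-9.2,-3.9,-9.5] .. [5.2,11.3,5.5]
B = cylinder(h=1.4, r=2.4) → bbox [-2.4,-2.4,0] .. [2.4,2.4,1.4]
lo = A.lo+B.lo = [-9.2-2.4, -3.9-2.4, -9.5+0] = [-11.600,-6.300,-9.500]
hi = A.hi+B.hi = [5.2+2.4, 11.3+2.4, 5.5+1.4] = [7.600,13.700,6.900]
diag = √(19.2²+20²+16.4²) = √1037.6 = 32.212

min=[-11.600,-6.300,-9.500] max=[7.600,13.700,6.900] diag=32.212


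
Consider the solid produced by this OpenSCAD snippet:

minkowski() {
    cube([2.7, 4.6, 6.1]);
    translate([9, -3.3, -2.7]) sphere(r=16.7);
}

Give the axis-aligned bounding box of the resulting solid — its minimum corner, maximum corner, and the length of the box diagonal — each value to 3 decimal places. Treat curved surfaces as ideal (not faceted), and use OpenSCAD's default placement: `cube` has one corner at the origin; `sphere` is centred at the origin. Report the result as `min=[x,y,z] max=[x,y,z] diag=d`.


A = translate([9, -3.3, -2.7]) sphere(r=16.7) → bbox [-7.7,-20,-19.4] .. [25.7,13.4,14]
B = cube([2.7, 4.6, 6.1]) → bbox [0,0,0] .. [2.7,4.6,6.1]
lo = A.lo+B.lo = [-7.7+0, -20+0, -19.4+0] = [-7.700,-20.000,-19.400]
hi = A.hi+B.hi = [25.7+2.7, 13.4+4.6, 14+6.1] = [28.400,18.000,20.100]
diag = √(36.1²+38²+39.5²) = √4307.46 = 65.631

min=[-7.700,-20.000,-19.400] max=[28.400,18.000,20.100] diag=65.631


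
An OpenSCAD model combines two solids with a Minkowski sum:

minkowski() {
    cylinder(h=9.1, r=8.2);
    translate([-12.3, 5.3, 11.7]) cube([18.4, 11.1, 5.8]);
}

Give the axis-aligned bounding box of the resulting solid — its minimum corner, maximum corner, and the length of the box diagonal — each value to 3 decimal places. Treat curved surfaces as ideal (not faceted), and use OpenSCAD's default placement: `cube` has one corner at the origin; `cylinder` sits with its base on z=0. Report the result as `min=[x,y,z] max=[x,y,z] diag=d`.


A = translate([-12.3, 5.3, 11.7]) cube([18.4, 11.1, 5.8]) → bbox [-12.3,5.3,11.7] .. [6.1,16.4,17.5]
B = cylinder(h=9.1, r=8.2) → bbox [-8.2,-8.2,0] .. [8.2,8.2,9.1]
lo = A.lo+B.lo = [-12.3-8.2, 5.3-8.2, 11.7+0] = [-20.500,-2.900,11.700]
hi = A.hi+B.hi = [6.1+8.2, 16.4+8.2, 17.5+9.1] = [14.300,24.600,26.600]
diag = √(34.8²+27.5²+14.9²) = √2189.3 = 46.790

min=[-20.500,-2.900,11.700] max=[14.300,24.600,26.600] diag=46.790


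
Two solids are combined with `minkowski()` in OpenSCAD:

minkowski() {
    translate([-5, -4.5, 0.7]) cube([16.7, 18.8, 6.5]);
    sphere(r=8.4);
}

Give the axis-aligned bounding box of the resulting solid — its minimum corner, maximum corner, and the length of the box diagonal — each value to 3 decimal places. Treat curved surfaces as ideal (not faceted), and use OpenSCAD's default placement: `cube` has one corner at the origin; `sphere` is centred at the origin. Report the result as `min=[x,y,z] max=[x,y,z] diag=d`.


min=[-13.400,-12.900,-7.700] max=[20.100,22.700,15.600] diag=54.153

A = translate([-5, -4.5, 0.7]) cube([16.7, 18.8, 6.5]) → bbox [-5,-4.5,0.7] .. [11.7,14.3,7.2]
B = sphere(r=8.4) → bbox [-8.4,-8.4,-8.4] .. [8.4,8.4,8.4]
lo = A.lo+B.lo = [-5-8.4, -4.5-8.4, 0.7-8.4] = [-13.400,-12.900,-7.700]
hi = A.hi+B.hi = [11.7+8.4, 14.3+8.4, 7.2+8.4] = [20.100,22.700,15.600]
diag = √(33.5²+35.6²+23.3²) = √2932.5 = 54.153


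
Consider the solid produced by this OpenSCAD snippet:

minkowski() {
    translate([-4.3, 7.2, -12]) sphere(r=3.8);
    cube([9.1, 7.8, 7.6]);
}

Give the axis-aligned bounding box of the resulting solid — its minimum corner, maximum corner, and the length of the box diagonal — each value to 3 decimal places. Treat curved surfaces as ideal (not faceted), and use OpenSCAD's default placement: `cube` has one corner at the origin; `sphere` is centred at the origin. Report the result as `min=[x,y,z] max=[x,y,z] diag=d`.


A = translate([-4.3, 7.2, -12]) sphere(r=3.8) → bbox [-8.1,3.4,-15.8] .. [-0.5,11,-8.2]
B = cube([9.1, 7.8, 7.6]) → bbox [0,0,0] .. [9.1,7.8,7.6]
lo = A.lo+B.lo = [-8.1+0, 3.4+0, -15.8+0] = [-8.100,3.400,-15.800]
hi = A.hi+B.hi = [-0.5+9.1, 11+7.8, -8.2+7.6] = [8.600,18.800,-0.600]
diag = √(16.7²+15.4²+15.2²) = √747.09 = 27.333

min=[-8.100,3.400,-15.800] max=[8.600,18.800,-0.600] diag=27.333


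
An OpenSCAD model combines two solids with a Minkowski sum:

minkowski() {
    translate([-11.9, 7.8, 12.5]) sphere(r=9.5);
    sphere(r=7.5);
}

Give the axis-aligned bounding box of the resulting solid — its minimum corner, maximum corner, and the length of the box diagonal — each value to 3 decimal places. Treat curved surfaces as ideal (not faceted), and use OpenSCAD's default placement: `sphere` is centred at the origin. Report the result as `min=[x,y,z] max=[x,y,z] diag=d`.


A = translate([-11.9, 7.8, 12.5]) sphere(r=9.5) → bbox [-21.4,-1.7,3] .. [-2.4,17.3,22]
B = sphere(r=7.5) → bbox [-7.5,-7.5,-7.5] .. [7.5,7.5,7.5]
lo = A.lo+B.lo = [-21.4-7.5, -1.7-7.5, 3-7.5] = [-28.900,-9.200,-4.500]
hi = A.hi+B.hi = [-2.4+7.5, 17.3+7.5, 22+7.5] = [5.100,24.800,29.500]
diag = √(34²+34²+34²) = √3468 = 58.890

min=[-28.900,-9.200,-4.500] max=[5.100,24.800,29.500] diag=58.890


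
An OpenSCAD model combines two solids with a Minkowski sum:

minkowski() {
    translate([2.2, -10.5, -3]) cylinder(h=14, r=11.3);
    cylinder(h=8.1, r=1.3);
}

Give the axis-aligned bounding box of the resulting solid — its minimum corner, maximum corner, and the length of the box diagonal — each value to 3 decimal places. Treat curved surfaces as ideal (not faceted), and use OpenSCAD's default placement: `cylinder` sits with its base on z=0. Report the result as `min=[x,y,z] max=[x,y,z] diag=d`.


min=[-10.400,-23.100,-3.000] max=[14.800,2.100,19.100] diag=41.934

A = translate([2.2, -10.5, -3]) cylinder(h=14, r=11.3) → bbox [-9.1,-21.8,-3] .. [13.5,0.8,11]
B = cylinder(h=8.1, r=1.3) → bbox [-1.3,-1.3,0] .. [1.3,1.3,8.1]
lo = A.lo+B.lo = [-9.1-1.3, -21.8-1.3, -3+0] = [-10.400,-23.100,-3.000]
hi = A.hi+B.hi = [13.5+1.3, 0.8+1.3, 11+8.1] = [14.800,2.100,19.100]
diag = √(25.2²+25.2²+22.1²) = √1758.49 = 41.934


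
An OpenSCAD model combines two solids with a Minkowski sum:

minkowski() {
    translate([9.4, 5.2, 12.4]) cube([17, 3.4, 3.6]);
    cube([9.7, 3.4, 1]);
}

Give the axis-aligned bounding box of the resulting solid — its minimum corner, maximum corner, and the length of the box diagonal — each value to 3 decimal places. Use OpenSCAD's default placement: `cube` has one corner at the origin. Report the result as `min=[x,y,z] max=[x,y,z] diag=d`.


A = translate([9.4, 5.2, 12.4]) cube([17, 3.4, 3.6]) → bbox [9.4,5.2,12.4] .. [26.4,8.6,16]
B = cube([9.7, 3.4, 1]) → bbox [0,0,0] .. [9.7,3.4,1]
lo = A.lo+B.lo = [9.4+0, 5.2+0, 12.4+0] = [9.400,5.200,12.400]
hi = A.hi+B.hi = [26.4+9.7, 8.6+3.4, 16+1] = [36.100,12.000,17.000]
diag = √(26.7²+6.8²+4.6²) = √780.29 = 27.934

min=[9.400,5.200,12.400] max=[36.100,12.000,17.000] diag=27.934


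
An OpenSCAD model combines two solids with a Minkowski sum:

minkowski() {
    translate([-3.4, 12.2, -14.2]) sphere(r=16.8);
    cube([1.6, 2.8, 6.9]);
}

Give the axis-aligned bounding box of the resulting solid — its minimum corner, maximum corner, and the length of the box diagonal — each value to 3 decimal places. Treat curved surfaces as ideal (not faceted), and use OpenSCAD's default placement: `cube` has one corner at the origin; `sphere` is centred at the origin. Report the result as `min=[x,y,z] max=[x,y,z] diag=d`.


min=[-20.200,-4.600,-31.000] max=[15.000,31.800,9.500] diag=64.840

A = translate([-3.4, 12.2, -14.2]) sphere(r=16.8) → bbox [-20.2,-4.6,-31] .. [13.4,29,2.6]
B = cube([1.6, 2.8, 6.9]) → bbox [0,0,0] .. [1.6,2.8,6.9]
lo = A.lo+B.lo = [-20.2+0, -4.6+0, -31+0] = [-20.200,-4.600,-31.000]
hi = A.hi+B.hi = [13.4+1.6, 29+2.8, 2.6+6.9] = [15.000,31.800,9.500]
diag = √(35.2²+36.4²+40.5²) = √4204.25 = 64.840


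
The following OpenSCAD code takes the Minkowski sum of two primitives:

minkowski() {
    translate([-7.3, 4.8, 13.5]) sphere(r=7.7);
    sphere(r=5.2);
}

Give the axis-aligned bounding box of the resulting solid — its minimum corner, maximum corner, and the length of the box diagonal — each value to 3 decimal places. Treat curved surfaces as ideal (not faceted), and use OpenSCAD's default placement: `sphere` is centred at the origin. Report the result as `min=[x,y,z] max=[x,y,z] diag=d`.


min=[-20.200,-8.100,0.600] max=[5.600,17.700,26.400] diag=44.687

A = translate([-7.3, 4.8, 13.5]) sphere(r=7.7) → bbox [-15,-2.9,5.8] .. [0.4,12.5,21.2]
B = sphere(r=5.2) → bbox [-5.2,-5.2,-5.2] .. [5.2,5.2,5.2]
lo = A.lo+B.lo = [-15-5.2, -2.9-5.2, 5.8-5.2] = [-20.200,-8.100,0.600]
hi = A.hi+B.hi = [0.4+5.2, 12.5+5.2, 21.2+5.2] = [5.600,17.700,26.400]
diag = √(25.8²+25.8²+25.8²) = √1996.92 = 44.687


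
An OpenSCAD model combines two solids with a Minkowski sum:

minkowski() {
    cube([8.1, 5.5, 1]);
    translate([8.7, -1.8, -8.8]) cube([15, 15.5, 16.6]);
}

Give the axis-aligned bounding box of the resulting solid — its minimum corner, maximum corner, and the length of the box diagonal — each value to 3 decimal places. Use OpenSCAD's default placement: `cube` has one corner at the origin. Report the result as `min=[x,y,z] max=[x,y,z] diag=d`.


min=[8.700,-1.800,-8.800] max=[31.800,19.200,8.800] diag=35.838

A = translate([8.7, -1.8, -8.8]) cube([15, 15.5, 16.6]) → bbox [8.7,-1.8,-8.8] .. [23.7,13.7,7.8]
B = cube([8.1, 5.5, 1]) → bbox [0,0,0] .. [8.1,5.5,1]
lo = A.lo+B.lo = [8.7+0, -1.8+0, -8.8+0] = [8.700,-1.800,-8.800]
hi = A.hi+B.hi = [23.7+8.1, 13.7+5.5, 7.8+1] = [31.800,19.200,8.800]
diag = √(23.1²+21²+17.6²) = √1284.37 = 35.838


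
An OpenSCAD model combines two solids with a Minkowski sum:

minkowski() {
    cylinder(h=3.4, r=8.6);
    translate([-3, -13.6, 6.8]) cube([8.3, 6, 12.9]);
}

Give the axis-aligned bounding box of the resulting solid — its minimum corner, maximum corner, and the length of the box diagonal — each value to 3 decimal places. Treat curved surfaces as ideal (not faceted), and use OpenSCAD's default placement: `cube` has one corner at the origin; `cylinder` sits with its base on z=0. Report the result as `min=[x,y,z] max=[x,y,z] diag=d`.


A = translate([-3, -13.6, 6.8]) cube([8.3, 6, 12.9]) → bbox [-3,-13.6,6.8] .. [5.3,-7.6,19.7]
B = cylinder(h=3.4, r=8.6) → bbox [-8.6,-8.6,0] .. [8.6,8.6,3.4]
lo = A.lo+B.lo = [-3-8.6, -13.6-8.6, 6.8+0] = [-11.600,-22.200,6.800]
hi = A.hi+B.hi = [5.3+8.6, -7.6+8.6, 19.7+3.4] = [13.900,1.000,23.100]
diag = √(25.5²+23.2²+16.3²) = √1454.18 = 38.134

min=[-11.600,-22.200,6.800] max=[13.900,1.000,23.100] diag=38.134


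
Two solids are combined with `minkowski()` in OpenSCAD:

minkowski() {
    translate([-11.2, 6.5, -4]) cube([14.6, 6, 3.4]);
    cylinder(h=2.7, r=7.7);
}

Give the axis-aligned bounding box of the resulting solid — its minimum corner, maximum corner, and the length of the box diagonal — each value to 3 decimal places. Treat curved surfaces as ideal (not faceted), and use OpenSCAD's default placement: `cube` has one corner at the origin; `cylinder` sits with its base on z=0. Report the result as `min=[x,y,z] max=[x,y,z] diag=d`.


A = translate([-11.2, 6.5, -4]) cube([14.6, 6, 3.4]) → bbox [-11.2,6.5,-4] .. [3.4,12.5,-0.6]
B = cylinder(h=2.7, r=7.7) → bbox [-7.7,-7.7,0] .. [7.7,7.7,2.7]
lo = A.lo+B.lo = [-11.2-7.7, 6.5-7.7, -4+0] = [-18.900,-1.200,-4.000]
hi = A.hi+B.hi = [3.4+7.7, 12.5+7.7, -0.6+2.7] = [11.100,20.200,2.100]
diag = √(30²+21.4²+6.1²) = √1395.17 = 37.352

min=[-18.900,-1.200,-4.000] max=[11.100,20.200,2.100] diag=37.352


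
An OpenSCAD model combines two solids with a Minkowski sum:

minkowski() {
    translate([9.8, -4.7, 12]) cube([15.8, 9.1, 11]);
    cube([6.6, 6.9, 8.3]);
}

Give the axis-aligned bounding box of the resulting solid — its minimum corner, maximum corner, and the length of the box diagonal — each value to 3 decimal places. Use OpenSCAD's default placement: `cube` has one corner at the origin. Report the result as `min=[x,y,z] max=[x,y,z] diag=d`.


min=[9.800,-4.700,12.000] max=[32.200,11.300,31.300] diag=33.619

A = translate([9.8, -4.7, 12]) cube([15.8, 9.1, 11]) → bbox [9.8,-4.7,12] .. [25.6,4.4,23]
B = cube([6.6, 6.9, 8.3]) → bbox [0,0,0] .. [6.6,6.9,8.3]
lo = A.lo+B.lo = [9.8+0, -4.7+0, 12+0] = [9.800,-4.700,12.000]
hi = A.hi+B.hi = [25.6+6.6, 4.4+6.9, 23+8.3] = [32.200,11.300,31.300]
diag = √(22.4²+16²+19.3²) = √1130.25 = 33.619


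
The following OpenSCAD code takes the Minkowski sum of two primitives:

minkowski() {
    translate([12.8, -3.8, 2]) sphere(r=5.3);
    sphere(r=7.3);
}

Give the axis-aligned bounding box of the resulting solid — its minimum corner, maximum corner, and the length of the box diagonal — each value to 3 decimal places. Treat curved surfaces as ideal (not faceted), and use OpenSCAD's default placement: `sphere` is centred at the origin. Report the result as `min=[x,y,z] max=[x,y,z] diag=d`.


A = translate([12.8, -3.8, 2]) sphere(r=5.3) → bbox [7.5,-9.1,-3.3] .. [18.1,1.5,7.3]
B = sphere(r=7.3) → bbox [-7.3,-7.3,-7.3] .. [7.3,7.3,7.3]
lo = A.lo+B.lo = [7.5-7.3, -9.1-7.3, -3.3-7.3] = [0.200,-16.400,-10.600]
hi = A.hi+B.hi = [18.1+7.3, 1.5+7.3, 7.3+7.3] = [25.400,8.800,14.600]
diag = √(25.2²+25.2²+25.2²) = √1905.12 = 43.648

min=[0.200,-16.400,-10.600] max=[25.400,8.800,14.600] diag=43.648


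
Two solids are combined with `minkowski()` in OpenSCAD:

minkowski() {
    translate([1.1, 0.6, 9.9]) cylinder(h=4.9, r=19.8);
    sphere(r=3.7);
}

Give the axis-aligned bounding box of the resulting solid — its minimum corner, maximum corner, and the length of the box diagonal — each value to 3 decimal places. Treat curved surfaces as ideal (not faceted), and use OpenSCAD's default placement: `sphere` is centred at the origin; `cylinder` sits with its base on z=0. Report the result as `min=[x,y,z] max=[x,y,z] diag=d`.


A = translate([1.1, 0.6, 9.9]) cylinder(h=4.9, r=19.8) → bbox [-18.7,-19.2,9.9] .. [20.9,20.4,14.8]
B = sphere(r=3.7) → bbox [-3.7,-3.7,-3.7] .. [3.7,3.7,3.7]
lo = A.lo+B.lo = [-18.7-3.7, -19.2-3.7, 9.9-3.7] = [-22.400,-22.900,6.200]
hi = A.hi+B.hi = [20.9+3.7, 20.4+3.7, 14.8+3.7] = [24.600,24.100,18.500]
diag = √(47²+47²+12.3²) = √4569.29 = 67.597

min=[-22.400,-22.900,6.200] max=[24.600,24.100,18.500] diag=67.597


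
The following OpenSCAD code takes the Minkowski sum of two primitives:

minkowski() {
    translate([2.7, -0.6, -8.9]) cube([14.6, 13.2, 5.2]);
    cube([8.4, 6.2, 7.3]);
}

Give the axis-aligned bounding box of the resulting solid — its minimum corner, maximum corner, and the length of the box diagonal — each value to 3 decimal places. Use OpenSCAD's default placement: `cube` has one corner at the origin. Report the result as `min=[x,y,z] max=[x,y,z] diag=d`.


min=[2.700,-0.600,-8.900] max=[25.700,18.800,3.600] diag=32.582

A = translate([2.7, -0.6, -8.9]) cube([14.6, 13.2, 5.2]) → bbox [2.7,-0.6,-8.9] .. [17.3,12.6,-3.7]
B = cube([8.4, 6.2, 7.3]) → bbox [0,0,0] .. [8.4,6.2,7.3]
lo = A.lo+B.lo = [2.7+0, -0.6+0, -8.9+0] = [2.700,-0.600,-8.900]
hi = A.hi+B.hi = [17.3+8.4, 12.6+6.2, -3.7+7.3] = [25.700,18.800,3.600]
diag = √(23²+19.4²+12.5²) = √1061.61 = 32.582


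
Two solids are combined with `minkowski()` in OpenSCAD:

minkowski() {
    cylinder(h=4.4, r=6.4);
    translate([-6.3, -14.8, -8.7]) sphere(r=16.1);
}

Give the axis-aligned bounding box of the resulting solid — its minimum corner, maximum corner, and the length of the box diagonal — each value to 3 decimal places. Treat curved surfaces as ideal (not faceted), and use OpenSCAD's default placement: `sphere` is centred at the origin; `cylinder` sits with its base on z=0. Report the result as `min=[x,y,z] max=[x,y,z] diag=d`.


A = translate([-6.3, -14.8, -8.7]) sphere(r=16.1) → bbox [-22.4,-30.9,-24.8] .. [9.8,1.3,7.4]
B = cylinder(h=4.4, r=6.4) → bbox [-6.4,-6.4,0] .. [6.4,6.4,4.4]
lo = A.lo+B.lo = [-22.4-6.4, -30.9-6.4, -24.8+0] = [-28.800,-37.300,-24.800]
hi = A.hi+B.hi = [9.8+6.4, 1.3+6.4, 7.4+4.4] = [16.200,7.700,11.800]
diag = √(45²+45²+36.6²) = √5389.56 = 73.414

min=[-28.800,-37.300,-24.800] max=[16.200,7.700,11.800] diag=73.414


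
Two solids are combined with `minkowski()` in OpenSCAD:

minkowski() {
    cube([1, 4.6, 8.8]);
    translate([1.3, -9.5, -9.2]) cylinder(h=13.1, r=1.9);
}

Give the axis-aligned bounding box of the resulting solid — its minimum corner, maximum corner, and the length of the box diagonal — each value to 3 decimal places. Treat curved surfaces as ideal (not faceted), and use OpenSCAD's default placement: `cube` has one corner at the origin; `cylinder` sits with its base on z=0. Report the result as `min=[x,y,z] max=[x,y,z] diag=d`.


A = translate([1.3, -9.5, -9.2]) cylinder(h=13.1, r=1.9) → bbox [-0.6,-11.4,-9.2] .. [3.2,-7.6,3.9]
B = cube([1, 4.6, 8.8]) → bbox [0,0,0] .. [1,4.6,8.8]
lo = A.lo+B.lo = [-0.6+0, -11.4+0, -9.2+0] = [-0.600,-11.400,-9.200]
hi = A.hi+B.hi = [3.2+1, -7.6+4.6, 3.9+8.8] = [4.200,-3.000,12.700]
diag = √(4.8²+8.4²+21.9²) = √573.21 = 23.942

min=[-0.600,-11.400,-9.200] max=[4.200,-3.000,12.700] diag=23.942


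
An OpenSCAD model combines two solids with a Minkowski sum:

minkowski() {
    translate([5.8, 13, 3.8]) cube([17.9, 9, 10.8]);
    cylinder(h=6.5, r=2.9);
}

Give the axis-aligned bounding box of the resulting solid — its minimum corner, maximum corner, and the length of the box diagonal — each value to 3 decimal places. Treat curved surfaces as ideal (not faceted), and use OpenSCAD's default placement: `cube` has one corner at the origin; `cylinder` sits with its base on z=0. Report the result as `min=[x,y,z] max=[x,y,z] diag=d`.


min=[2.900,10.100,3.800] max=[26.600,24.900,21.100] diag=32.864

A = translate([5.8, 13, 3.8]) cube([17.9, 9, 10.8]) → bbox [5.8,13,3.8] .. [23.7,22,14.6]
B = cylinder(h=6.5, r=2.9) → bbox [-2.9,-2.9,0] .. [2.9,2.9,6.5]
lo = A.lo+B.lo = [5.8-2.9, 13-2.9, 3.8+0] = [2.900,10.100,3.800]
hi = A.hi+B.hi = [23.7+2.9, 22+2.9, 14.6+6.5] = [26.600,24.900,21.100]
diag = √(23.7²+14.8²+17.3²) = √1080.02 = 32.864
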